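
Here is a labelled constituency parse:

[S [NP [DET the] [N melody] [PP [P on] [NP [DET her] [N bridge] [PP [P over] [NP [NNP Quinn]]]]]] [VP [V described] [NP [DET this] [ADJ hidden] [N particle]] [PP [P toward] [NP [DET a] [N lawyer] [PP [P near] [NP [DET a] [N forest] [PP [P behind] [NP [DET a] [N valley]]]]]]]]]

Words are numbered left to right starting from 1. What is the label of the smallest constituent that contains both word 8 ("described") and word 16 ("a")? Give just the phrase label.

VP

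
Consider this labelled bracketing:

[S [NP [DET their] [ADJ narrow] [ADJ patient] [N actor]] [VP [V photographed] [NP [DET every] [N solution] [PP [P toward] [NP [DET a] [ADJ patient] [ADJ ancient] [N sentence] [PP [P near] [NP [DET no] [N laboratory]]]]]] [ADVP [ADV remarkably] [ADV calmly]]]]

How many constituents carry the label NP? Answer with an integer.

Listing each NP by its span: [NP their narrow patient actor]; [NP every solution toward a patient ancient sentence near no laboratory]; [NP a patient ancient sentence near no laboratory]; [NP no laboratory] — that makes 4.

4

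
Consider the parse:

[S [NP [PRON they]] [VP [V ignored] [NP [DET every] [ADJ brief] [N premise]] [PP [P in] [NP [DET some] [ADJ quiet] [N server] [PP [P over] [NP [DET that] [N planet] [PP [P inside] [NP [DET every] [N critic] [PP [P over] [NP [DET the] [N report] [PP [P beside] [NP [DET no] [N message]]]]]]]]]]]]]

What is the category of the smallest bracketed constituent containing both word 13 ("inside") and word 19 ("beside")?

PP

Both words fall inside [PP inside every critic over the report beside no message] (words 13–21), and no smaller constituent contains them both. Label: PP.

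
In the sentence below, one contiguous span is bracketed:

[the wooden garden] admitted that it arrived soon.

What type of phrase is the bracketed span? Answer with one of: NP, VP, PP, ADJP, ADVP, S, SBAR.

NP

"garden" is the head of the bracketed span, so the span is a noun phrase: NP.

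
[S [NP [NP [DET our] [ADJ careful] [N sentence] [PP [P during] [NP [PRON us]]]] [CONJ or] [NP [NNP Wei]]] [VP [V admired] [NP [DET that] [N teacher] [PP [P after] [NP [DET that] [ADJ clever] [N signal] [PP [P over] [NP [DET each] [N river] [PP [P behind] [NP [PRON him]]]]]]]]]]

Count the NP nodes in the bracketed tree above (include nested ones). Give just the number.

8

Listing each NP by its span: [NP our careful sentence during us or Wei]; [NP our careful sentence during us]; [NP us]; [NP Wei]; [NP that teacher after that clever signal over each river behind him]; [NP that clever signal over each river behind him] … — that makes 8.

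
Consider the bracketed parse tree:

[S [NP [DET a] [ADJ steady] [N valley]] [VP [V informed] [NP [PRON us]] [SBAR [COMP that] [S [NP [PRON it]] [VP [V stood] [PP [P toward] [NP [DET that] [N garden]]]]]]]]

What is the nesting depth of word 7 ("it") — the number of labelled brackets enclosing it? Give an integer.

6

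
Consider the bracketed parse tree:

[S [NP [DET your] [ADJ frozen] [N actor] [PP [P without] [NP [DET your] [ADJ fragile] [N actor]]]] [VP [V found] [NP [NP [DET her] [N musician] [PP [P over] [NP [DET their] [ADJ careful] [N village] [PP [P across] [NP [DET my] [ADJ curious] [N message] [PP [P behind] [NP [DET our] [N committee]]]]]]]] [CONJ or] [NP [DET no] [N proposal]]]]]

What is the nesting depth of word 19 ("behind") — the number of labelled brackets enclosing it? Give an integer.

10

Counting open brackets not yet closed at "behind": [S [VP [NP [NP [PP [NP [PP [NP [PP [P = 10.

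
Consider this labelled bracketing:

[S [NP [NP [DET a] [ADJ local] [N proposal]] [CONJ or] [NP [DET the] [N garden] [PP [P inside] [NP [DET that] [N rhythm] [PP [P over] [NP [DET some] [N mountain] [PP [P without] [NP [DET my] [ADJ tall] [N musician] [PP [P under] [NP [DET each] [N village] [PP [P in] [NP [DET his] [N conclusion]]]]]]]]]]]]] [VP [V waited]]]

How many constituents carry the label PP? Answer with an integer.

5

Scanning left to right, an opening `[PP` appears at word positions 7, 10, 13, 17, 20 — 5 in total.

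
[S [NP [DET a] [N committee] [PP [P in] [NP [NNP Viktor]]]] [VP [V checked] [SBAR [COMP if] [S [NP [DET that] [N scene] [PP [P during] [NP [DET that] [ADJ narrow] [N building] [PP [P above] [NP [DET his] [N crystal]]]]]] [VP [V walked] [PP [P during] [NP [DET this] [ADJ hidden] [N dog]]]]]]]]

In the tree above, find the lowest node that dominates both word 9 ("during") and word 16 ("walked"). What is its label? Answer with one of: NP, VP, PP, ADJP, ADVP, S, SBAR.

S

Word 9 lies under S → VP → SBAR → S → NP → PP → P; word 16 lies under S → VP → SBAR → S → VP → V. The lowest shared node is the S.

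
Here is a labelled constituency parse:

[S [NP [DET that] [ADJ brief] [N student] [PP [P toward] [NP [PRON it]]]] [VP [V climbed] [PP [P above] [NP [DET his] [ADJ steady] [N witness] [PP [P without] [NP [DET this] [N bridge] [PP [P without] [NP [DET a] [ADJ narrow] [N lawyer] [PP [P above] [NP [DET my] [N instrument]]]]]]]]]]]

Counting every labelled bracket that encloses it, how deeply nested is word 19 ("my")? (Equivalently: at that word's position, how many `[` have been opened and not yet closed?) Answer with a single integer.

11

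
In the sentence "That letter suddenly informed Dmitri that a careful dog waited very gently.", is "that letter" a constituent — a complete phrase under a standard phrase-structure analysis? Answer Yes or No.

The sequence corresponds to a single NP node — the noun phrase "that letter".

Yes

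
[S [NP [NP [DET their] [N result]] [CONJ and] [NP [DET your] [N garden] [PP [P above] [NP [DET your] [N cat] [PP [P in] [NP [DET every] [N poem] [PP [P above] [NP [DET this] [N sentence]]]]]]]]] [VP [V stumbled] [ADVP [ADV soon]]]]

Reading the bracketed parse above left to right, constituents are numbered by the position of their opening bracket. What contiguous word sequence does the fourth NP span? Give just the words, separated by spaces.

your cat in every poem above this sentence

Opening `[NP` markers occur at word positions 1, 1, 4, 7, 10, 13; the fourth of these opens the constituent [NP your cat in every poem above this sentence].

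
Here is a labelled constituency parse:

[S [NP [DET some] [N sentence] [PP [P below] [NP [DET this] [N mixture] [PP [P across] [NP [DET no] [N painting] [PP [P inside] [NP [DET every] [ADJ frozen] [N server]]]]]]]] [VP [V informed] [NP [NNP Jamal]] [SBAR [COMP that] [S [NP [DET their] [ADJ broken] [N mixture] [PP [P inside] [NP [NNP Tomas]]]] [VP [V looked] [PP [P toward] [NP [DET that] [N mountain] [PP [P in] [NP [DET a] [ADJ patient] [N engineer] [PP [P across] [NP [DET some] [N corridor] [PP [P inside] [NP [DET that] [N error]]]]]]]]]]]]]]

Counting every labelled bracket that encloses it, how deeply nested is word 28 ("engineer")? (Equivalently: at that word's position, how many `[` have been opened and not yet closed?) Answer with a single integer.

10

The word sits inside N, which is inside NP, inside PP, inside NP, inside PP, inside VP, inside S, inside SBAR, inside VP, inside S — 10 brackets in all.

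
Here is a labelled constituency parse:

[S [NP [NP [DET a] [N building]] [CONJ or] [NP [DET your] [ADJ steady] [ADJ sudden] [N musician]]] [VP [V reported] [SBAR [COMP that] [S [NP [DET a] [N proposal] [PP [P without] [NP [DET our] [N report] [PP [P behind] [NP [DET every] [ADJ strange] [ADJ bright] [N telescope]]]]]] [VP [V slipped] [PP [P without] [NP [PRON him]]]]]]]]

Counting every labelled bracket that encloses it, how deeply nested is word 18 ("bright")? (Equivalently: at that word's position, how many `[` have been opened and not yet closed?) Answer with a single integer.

Path from the root down to the word: S → VP → SBAR → S → NP → PP → NP → PP → NP → ADJ. That is 10 enclosing brackets.

10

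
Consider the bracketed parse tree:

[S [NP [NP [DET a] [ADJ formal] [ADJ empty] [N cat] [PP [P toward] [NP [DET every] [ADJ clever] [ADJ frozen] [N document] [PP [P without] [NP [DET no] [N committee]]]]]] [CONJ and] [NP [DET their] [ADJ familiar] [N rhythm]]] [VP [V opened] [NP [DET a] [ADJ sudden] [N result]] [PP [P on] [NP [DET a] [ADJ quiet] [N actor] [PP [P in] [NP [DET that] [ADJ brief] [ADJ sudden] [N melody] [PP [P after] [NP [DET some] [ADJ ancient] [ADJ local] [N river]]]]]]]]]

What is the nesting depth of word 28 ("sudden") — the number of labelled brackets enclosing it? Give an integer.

7

The word sits inside ADJ, which is inside NP, inside PP, inside NP, inside PP, inside VP, inside S — 7 brackets in all.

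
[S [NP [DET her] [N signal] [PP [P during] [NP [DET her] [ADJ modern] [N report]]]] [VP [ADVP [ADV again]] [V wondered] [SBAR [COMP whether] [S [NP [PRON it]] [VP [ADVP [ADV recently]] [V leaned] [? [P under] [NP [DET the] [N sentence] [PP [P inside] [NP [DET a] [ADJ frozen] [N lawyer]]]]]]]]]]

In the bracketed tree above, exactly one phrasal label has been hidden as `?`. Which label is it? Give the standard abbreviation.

PP

A constituent whose immediate children are P 'under', NP is a prepositional phrase: PP.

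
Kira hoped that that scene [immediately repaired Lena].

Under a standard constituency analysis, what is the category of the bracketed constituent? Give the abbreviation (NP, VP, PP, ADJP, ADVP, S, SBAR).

VP

"repaired" is the head of the bracketed span, so the span is a verb phrase: VP.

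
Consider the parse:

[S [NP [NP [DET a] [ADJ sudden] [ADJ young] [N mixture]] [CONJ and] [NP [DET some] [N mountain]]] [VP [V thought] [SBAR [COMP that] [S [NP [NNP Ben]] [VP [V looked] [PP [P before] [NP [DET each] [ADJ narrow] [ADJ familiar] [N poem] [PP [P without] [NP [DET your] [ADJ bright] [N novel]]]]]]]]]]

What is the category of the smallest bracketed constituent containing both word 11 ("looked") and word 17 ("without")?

VP

Both words fall inside [VP looked before each narrow familiar poem without your bright novel] (words 11–20), and no smaller constituent contains them both. Label: VP.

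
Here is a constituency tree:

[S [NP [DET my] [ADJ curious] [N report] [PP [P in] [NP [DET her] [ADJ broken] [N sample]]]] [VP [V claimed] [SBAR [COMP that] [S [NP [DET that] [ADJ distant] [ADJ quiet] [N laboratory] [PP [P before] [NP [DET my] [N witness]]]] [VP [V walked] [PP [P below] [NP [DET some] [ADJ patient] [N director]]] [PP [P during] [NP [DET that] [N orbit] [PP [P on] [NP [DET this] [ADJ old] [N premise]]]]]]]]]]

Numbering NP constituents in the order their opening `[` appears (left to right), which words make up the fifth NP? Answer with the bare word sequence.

some patient director

Opening `[NP` markers occur at word positions 1, 5, 10, 15, 19, 23, 26; the fifth of these opens the constituent [NP some patient director].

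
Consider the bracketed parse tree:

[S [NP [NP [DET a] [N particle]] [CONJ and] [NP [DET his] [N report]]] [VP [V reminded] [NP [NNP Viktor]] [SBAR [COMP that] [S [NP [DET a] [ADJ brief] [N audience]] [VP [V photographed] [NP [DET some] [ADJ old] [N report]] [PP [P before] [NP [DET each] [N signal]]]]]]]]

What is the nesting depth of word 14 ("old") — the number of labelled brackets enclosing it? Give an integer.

The word sits inside ADJ, which is inside NP, inside VP, inside S, inside SBAR, inside VP, inside S — 7 brackets in all.

7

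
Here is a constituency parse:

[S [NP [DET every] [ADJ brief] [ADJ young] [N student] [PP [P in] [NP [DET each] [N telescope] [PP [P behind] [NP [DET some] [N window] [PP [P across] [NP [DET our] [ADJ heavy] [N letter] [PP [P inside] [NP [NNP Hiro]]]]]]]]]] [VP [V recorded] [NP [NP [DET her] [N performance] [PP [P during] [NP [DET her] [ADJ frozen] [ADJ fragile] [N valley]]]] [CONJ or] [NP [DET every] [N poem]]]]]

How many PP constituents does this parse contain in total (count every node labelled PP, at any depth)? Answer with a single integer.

5

Scanning left to right, an opening `[PP` appears at word positions 5, 8, 11, 15, 20 — 5 in total.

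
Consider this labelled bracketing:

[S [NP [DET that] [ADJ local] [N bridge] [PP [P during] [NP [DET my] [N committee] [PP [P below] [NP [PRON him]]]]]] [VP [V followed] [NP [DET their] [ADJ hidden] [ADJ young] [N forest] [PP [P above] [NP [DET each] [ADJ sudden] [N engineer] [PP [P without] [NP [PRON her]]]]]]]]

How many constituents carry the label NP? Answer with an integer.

6

Scanning left to right, an opening `[NP` appears at word positions 1, 5, 8, 10, 15, 19 — 6 in total.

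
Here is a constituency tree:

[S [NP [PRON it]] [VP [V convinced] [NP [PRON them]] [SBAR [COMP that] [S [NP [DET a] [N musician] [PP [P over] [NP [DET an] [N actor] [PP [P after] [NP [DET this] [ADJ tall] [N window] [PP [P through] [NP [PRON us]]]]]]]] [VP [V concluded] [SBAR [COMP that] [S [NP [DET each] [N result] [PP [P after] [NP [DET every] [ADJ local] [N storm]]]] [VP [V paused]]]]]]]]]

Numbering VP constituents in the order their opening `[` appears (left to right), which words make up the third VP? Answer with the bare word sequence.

paused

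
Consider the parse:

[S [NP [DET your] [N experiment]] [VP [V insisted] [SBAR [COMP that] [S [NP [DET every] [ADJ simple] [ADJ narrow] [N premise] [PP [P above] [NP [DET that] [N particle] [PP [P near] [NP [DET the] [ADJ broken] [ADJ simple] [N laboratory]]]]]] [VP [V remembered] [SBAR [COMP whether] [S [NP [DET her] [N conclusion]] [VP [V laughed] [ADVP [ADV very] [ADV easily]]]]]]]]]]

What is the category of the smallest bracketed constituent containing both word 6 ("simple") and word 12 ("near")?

The smallest bracket enclosing both words is [NP every simple narrow premise above that particle near the broken simple laboratory], so the label is NP.

NP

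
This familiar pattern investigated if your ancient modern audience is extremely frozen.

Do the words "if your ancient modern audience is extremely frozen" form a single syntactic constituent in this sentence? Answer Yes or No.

Yes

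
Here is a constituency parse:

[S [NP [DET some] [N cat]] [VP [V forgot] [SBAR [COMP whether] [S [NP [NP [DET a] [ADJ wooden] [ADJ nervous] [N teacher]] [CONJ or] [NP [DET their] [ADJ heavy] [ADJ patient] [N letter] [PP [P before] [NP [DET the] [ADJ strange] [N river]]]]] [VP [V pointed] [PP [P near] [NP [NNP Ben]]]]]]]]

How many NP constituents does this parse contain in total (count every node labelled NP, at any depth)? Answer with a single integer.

Scanning left to right, an opening `[NP` appears at word positions 1, 5, 5, 10, 15, 20 — 6 in total.

6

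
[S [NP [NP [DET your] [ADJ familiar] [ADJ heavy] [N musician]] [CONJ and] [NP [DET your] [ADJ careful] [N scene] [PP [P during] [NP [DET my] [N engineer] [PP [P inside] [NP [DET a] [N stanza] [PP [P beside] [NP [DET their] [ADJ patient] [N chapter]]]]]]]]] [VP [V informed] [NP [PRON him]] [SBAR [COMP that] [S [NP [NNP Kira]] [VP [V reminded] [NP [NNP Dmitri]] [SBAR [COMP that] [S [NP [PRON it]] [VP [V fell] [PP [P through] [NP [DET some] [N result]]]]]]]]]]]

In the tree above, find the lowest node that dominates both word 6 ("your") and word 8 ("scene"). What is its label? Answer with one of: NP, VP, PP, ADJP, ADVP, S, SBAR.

NP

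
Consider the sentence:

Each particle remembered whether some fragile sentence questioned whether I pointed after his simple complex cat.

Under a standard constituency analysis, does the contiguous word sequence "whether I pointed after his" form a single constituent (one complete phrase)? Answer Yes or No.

The sequence begins inside the complementizer "whether" and ends inside the clause "I pointed after his simple complex cat"; it crosses a phrase boundary, so no single node in the tree spans exactly those words.

No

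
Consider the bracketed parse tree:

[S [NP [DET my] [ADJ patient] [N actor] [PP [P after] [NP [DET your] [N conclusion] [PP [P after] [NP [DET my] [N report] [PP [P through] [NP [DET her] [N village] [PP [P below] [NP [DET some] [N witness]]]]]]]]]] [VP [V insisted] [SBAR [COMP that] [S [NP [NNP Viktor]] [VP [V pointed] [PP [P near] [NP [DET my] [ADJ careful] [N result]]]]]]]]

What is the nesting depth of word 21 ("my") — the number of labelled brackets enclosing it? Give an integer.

Counting open brackets not yet closed at "my": [S [VP [SBAR [S [VP [PP [NP [DET = 8.

8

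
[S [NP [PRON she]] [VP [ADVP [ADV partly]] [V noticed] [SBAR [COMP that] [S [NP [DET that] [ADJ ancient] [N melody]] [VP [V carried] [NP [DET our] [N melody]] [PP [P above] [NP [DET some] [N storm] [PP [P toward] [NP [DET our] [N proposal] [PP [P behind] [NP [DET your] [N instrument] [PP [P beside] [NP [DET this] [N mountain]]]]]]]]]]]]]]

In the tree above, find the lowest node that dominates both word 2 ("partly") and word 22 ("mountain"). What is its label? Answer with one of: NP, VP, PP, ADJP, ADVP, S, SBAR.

VP

Word 2 lies under S → VP → ADVP → ADV; word 22 lies under S → VP → SBAR → S → VP → PP → NP → PP → NP → PP → NP → PP → NP → N. The lowest shared node is the VP.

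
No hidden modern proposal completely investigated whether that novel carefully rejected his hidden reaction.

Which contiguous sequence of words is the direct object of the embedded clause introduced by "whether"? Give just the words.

his hidden reaction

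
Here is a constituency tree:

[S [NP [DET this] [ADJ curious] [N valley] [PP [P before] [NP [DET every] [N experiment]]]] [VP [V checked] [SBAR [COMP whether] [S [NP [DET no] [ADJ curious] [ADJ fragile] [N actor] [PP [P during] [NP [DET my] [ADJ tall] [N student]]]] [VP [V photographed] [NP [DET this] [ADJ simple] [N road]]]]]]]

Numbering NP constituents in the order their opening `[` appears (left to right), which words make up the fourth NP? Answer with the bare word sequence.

my tall student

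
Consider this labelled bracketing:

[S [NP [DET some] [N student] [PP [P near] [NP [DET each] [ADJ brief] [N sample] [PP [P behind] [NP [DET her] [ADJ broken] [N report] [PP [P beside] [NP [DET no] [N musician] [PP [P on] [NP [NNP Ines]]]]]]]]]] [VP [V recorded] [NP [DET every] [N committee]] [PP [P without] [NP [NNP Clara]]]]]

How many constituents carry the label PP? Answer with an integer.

The PP constituents are: [PP near each brief sample behind her broken report beside no musician on Ines]; [PP behind her broken report beside no musician on Ines]; [PP beside no musician on Ines]; [PP on Ines]; [PP without Clara]. Total: 5.

5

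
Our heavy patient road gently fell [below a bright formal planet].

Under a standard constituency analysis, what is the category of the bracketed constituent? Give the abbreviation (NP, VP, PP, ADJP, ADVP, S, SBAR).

PP

The bracketed span "below a bright formal planet" is headed by "below", making it a prepositional phrase (PP).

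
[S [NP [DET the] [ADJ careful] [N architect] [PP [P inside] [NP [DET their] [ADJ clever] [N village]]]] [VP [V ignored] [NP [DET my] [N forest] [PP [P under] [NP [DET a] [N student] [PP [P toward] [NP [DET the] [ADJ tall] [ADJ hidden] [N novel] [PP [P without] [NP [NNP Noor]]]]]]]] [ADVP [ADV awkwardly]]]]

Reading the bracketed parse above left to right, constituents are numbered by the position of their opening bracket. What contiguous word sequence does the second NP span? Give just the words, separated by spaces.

their clever village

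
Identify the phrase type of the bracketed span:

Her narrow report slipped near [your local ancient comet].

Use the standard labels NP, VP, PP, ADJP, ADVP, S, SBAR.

"comet" is the head of the bracketed span, so the span is a noun phrase: NP.

NP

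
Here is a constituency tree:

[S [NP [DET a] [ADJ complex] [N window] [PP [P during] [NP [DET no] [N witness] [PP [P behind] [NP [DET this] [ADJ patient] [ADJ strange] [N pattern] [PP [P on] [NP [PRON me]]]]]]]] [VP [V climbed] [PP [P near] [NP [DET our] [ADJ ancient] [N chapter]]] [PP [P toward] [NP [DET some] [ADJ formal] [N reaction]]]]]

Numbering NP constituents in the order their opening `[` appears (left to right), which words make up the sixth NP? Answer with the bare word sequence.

some formal reaction

Opening `[NP` markers occur at word positions 1, 5, 8, 13, 16, 20; the sixth of these opens the constituent [NP some formal reaction].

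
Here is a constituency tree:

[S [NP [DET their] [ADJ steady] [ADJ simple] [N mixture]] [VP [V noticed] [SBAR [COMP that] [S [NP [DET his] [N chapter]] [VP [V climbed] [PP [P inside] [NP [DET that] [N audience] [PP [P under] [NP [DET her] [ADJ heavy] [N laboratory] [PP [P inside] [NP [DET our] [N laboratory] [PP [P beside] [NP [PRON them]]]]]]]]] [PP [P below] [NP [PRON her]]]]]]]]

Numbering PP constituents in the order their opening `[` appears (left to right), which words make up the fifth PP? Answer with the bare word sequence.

In left-to-right order the PP constituents are "inside that audience under her heavy laboratory inside our laboratory beside them"; "under her heavy laboratory inside our laboratory beside them"; "inside our laboratory beside them"; "beside them"; "below her". Number 5 is "below her".

below her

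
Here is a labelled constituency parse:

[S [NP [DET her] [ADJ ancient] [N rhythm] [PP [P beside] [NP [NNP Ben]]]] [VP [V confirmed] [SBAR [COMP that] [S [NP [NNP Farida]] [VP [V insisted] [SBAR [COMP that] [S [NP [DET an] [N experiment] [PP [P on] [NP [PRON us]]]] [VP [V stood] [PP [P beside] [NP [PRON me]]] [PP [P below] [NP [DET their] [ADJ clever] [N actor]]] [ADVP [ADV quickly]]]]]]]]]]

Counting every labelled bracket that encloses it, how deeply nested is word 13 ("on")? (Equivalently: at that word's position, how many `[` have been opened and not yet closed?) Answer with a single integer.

Counting open brackets not yet closed at "on": [S [VP [SBAR [S [VP [SBAR [S [NP [PP [P = 10.

10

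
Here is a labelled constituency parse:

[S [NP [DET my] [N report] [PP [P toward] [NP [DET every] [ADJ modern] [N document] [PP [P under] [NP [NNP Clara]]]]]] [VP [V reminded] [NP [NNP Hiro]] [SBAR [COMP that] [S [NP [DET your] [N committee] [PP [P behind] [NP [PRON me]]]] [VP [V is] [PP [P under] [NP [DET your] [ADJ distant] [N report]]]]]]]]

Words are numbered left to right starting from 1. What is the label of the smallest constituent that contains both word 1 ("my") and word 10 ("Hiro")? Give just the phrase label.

S

Word 1 lies under S → NP → DET; word 10 lies under S → VP → NP → NNP. The lowest shared node is the S.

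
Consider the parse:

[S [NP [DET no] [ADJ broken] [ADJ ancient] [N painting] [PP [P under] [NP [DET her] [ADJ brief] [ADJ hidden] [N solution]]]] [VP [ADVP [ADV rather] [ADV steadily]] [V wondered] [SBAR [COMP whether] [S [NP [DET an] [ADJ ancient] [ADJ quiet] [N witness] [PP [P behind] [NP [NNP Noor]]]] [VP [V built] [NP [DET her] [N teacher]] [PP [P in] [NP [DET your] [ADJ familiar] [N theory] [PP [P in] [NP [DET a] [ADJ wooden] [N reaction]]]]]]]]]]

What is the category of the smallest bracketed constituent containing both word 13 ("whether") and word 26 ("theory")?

SBAR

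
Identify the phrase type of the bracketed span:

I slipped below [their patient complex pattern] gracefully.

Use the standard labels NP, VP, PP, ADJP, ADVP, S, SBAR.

NP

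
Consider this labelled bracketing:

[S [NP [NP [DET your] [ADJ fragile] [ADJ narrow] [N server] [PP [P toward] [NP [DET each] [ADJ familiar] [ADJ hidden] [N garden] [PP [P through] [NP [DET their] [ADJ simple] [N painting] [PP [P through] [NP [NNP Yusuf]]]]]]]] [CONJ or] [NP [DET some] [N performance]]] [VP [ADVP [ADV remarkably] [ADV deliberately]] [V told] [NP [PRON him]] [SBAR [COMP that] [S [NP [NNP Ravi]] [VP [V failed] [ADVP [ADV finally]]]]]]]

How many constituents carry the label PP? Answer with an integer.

3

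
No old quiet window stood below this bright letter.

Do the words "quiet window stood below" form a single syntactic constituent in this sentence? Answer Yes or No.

The smallest constituent containing the whole sequence is the clause [S no old quiet window stood below this bright letter], but the sequence is only part of it — it straddles the boundary between noun phrase "no old quiet window" and verb phrase "stood below this bright letter".

No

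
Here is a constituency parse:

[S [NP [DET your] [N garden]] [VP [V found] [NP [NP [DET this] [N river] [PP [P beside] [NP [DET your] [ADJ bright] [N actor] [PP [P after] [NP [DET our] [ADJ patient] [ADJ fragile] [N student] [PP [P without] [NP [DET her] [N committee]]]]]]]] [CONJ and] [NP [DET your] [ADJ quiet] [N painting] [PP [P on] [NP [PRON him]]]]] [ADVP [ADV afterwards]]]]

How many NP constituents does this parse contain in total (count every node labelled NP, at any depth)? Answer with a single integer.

8

Listing each NP by its span: [NP your garden]; [NP this river beside your bright actor after our patient fragile student without her committee and your quiet painting on him]; [NP this river beside your bright actor after our patient fragile student without her committee]; [NP your bright actor after our patient fragile student without her committee]; [NP our patient fragile student without her committee]; [NP her committee] … — that makes 8.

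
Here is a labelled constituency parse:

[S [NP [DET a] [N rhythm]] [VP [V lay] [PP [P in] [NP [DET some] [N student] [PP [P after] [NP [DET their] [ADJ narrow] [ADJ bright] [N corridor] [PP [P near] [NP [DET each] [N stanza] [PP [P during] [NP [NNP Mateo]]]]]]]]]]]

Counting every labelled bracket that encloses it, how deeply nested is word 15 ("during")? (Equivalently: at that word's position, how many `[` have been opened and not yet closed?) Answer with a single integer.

10

Path from the root down to the word: S → VP → PP → NP → PP → NP → PP → NP → PP → P. That is 10 enclosing brackets.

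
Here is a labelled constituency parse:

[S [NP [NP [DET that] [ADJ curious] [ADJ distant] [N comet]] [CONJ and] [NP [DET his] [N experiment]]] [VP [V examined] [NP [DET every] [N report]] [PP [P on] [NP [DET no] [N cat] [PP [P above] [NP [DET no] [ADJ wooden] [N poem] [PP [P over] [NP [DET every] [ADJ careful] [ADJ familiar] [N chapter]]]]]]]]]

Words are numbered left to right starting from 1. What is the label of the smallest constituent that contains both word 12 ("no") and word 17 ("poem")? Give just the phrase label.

The smallest bracket enclosing both words is [NP no cat above no wooden poem over every careful familiar chapter], so the label is NP.

NP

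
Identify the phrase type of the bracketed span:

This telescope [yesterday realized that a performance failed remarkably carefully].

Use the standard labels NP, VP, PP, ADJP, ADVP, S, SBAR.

VP

"realized" is the head of the bracketed span, so the span is a verb phrase: VP.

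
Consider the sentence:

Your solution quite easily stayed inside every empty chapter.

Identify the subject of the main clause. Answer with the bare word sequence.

your solution

The subject of the main clause is the NP immediately before the verb "stayed": "your solution".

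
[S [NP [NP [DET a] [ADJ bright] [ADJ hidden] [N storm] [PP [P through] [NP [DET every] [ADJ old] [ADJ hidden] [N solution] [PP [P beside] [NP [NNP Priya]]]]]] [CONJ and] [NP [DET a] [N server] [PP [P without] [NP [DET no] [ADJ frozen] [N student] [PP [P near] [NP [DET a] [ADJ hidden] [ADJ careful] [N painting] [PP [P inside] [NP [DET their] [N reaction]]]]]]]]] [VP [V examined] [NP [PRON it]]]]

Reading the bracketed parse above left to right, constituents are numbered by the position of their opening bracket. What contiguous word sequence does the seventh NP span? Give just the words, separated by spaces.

The NP opening brackets appear, in order, over: "a bright hidden storm through every old hidden solution beside Priya and a server without no frozen student near a hidden careful painting inside their reaction"; "a bright hidden storm through every old hidden solution beside Priya"; "every old hidden solution beside Priya"; "Priya"; "a server without no frozen student near a hidden careful painting inside their reaction"; "no frozen student near a hidden careful painting inside their reaction"; "a hidden careful painting inside their reaction"; "their reaction"; "it". The seventh one spans "a hidden careful painting inside their reaction".

a hidden careful painting inside their reaction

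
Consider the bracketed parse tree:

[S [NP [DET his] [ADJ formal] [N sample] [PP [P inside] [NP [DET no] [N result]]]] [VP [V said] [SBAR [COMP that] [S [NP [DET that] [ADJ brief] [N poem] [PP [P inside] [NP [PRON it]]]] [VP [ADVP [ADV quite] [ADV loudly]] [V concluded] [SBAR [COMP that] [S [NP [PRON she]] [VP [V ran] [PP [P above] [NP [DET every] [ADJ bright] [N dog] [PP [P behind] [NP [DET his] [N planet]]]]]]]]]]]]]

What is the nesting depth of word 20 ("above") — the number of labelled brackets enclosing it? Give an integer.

10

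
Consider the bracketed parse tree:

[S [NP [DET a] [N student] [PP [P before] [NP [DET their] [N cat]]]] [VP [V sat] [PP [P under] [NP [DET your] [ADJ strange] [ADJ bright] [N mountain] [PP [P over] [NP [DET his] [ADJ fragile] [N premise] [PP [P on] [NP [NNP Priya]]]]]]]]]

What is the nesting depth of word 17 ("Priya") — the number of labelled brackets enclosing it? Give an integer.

9

Path from the root down to the word: S → VP → PP → NP → PP → NP → PP → NP → NNP. That is 9 enclosing brackets.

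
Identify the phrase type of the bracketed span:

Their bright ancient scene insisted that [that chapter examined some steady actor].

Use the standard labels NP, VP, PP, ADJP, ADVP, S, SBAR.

S

"examined" is the head of the bracketed span, so the span is a clause: S.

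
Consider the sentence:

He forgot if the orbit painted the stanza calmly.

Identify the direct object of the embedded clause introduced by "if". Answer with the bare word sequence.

the stanza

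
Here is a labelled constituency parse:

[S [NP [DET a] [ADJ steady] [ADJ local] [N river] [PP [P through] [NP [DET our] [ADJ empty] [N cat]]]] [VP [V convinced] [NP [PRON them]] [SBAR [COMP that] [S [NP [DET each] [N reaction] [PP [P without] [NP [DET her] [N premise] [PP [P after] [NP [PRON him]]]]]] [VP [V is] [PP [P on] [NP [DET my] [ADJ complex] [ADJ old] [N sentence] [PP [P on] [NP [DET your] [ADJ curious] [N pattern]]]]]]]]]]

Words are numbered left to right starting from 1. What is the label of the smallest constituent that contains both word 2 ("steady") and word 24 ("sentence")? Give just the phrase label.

S

The smallest bracket enclosing both words is [S a steady local river through our empty cat convinced them that each reaction without her premise after him is on my complex old sentence on your curious pattern], so the label is S.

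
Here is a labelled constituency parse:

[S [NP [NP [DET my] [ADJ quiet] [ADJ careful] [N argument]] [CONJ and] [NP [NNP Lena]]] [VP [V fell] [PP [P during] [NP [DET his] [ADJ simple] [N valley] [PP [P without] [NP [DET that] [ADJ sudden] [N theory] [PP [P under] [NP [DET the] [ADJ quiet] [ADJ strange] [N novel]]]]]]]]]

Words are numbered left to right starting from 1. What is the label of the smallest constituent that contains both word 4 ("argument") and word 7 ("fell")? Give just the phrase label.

S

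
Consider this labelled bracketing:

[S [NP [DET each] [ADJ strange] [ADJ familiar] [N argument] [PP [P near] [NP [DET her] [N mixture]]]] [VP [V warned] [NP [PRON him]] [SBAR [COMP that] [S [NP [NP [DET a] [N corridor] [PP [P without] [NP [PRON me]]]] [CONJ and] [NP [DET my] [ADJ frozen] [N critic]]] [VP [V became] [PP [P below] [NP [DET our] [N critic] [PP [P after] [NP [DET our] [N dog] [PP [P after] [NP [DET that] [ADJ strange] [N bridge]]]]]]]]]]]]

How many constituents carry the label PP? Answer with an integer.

5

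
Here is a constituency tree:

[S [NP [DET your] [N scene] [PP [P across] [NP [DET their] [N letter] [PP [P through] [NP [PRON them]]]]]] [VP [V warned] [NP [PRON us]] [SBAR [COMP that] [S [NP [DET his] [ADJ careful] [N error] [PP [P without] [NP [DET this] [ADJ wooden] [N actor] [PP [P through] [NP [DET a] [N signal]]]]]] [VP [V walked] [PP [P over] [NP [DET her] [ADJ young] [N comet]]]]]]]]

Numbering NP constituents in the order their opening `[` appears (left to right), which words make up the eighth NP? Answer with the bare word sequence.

her young comet

Opening `[NP` markers occur at word positions 1, 4, 7, 9, 11, 15, 19, 23; the eighth of these opens the constituent [NP her young comet].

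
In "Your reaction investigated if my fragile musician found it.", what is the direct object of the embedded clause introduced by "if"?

it

"found" heads the VP of the embedded clause introduced by "if", and "it" is its direct object.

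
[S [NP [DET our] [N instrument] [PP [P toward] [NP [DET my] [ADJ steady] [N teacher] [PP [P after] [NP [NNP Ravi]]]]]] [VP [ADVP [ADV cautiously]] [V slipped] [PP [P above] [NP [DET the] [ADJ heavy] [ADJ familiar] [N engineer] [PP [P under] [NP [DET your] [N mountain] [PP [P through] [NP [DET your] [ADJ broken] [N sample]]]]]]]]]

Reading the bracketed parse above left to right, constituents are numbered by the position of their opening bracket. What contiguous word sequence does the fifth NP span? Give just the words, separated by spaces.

your mountain through your broken sample

Opening `[NP` markers occur at word positions 1, 4, 8, 12, 17, 20; the fifth of these opens the constituent [NP your mountain through your broken sample].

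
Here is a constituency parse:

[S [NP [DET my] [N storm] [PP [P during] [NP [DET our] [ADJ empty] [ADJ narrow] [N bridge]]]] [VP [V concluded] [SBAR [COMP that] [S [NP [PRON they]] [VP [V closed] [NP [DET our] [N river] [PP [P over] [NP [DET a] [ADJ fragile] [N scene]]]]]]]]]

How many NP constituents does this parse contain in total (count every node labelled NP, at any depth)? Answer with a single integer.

Scanning left to right, an opening `[NP` appears at word positions 1, 4, 10, 12, 15 — 5 in total.

5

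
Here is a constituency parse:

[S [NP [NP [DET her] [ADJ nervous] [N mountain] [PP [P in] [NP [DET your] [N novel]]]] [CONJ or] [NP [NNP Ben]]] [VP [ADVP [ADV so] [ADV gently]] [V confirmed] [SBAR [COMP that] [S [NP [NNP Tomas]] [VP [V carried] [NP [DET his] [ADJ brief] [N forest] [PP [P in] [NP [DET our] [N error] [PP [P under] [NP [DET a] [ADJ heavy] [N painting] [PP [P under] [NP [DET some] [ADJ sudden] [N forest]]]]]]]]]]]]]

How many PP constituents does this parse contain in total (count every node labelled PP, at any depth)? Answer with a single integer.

4

Listing each PP by its span: [PP in your novel]; [PP in our error under a heavy painting under some sudden forest]; [PP under a heavy painting under some sudden forest]; [PP under some sudden forest] — that makes 4.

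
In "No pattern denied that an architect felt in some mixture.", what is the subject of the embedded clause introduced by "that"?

In the embedded clause introduced by "that" the verb is "felt"; the NP preceding it, "an architect", is the subject.

an architect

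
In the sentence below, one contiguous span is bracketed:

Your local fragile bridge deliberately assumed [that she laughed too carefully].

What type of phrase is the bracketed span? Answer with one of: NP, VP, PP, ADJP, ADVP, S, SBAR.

The span is built around the complementizer "that" — a subordinate clause (SBAR).

SBAR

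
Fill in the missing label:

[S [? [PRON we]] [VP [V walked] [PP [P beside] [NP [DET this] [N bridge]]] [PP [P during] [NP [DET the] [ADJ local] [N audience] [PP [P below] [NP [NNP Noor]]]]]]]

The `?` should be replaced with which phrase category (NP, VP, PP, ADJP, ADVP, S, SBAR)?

The `?` node immediately contains: PRON 'we'. That is the internal structure of a noun phrase, so the label is NP.

NP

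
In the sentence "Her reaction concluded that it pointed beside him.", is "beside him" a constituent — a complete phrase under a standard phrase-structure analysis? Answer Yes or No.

Yes

"beside him" is exactly the prepositional phrase [PP beside him], a complete constituent.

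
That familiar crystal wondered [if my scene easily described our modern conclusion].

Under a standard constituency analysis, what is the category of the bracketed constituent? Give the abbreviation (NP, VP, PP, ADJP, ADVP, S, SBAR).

SBAR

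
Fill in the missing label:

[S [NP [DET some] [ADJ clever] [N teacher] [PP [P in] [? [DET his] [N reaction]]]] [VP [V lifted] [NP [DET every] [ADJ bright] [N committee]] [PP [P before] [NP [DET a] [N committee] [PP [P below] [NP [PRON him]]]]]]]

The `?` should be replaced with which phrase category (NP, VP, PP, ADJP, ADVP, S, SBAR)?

NP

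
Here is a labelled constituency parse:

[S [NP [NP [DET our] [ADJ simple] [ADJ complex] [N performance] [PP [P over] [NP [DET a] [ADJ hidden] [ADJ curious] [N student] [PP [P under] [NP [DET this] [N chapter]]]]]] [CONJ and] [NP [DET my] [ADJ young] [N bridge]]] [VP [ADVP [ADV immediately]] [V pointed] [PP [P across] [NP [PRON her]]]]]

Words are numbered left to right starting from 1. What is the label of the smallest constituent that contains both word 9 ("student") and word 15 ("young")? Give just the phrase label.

NP

Both words fall inside [NP our simple complex performance over a hidden curious student under this chapter and my young bridge] (words 1–16), and no smaller constituent contains them both. Label: NP.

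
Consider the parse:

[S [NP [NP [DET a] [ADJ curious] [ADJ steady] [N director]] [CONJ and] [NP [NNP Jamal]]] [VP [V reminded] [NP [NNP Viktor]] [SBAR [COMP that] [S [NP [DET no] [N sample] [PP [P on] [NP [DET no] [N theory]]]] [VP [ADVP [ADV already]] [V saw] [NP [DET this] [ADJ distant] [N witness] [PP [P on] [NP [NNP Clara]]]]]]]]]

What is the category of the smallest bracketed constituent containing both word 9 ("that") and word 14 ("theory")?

SBAR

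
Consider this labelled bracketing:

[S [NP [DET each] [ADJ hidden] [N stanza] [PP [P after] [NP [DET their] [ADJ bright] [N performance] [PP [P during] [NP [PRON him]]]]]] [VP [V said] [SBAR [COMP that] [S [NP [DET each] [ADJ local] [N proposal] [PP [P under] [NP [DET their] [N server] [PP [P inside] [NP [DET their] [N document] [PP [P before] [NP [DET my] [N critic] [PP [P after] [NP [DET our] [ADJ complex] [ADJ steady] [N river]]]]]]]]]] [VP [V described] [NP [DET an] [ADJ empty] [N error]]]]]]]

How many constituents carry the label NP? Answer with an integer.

9

Scanning left to right, an opening `[NP` appears at word positions 1, 5, 9, 12, 16, 19, 22, 25, 30 — 9 in total.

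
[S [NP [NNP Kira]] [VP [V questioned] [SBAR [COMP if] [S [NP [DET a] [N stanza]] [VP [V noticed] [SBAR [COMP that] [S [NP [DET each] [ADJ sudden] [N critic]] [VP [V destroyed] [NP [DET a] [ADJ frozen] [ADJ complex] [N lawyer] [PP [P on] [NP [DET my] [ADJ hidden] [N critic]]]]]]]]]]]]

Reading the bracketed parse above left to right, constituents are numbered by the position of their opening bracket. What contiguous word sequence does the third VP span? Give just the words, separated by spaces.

In left-to-right order the VP constituents are "questioned if a stanza noticed that each sudden critic destroyed a frozen complex lawyer on my hidden critic"; "noticed that each sudden critic destroyed a frozen complex lawyer on my hidden critic"; "destroyed a frozen complex lawyer on my hidden critic". Number 3 is "destroyed a frozen complex lawyer on my hidden critic".

destroyed a frozen complex lawyer on my hidden critic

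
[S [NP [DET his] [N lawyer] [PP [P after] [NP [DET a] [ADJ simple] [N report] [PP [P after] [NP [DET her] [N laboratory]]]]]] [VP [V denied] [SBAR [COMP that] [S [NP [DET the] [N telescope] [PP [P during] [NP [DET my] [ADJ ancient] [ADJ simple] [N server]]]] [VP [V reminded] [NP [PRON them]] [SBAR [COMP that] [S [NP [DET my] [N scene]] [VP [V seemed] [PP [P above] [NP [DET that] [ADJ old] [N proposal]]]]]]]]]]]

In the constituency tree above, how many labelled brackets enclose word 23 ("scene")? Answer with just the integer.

9

The word sits inside N, which is inside NP, inside S, inside SBAR, inside VP, inside S, inside SBAR, inside VP, inside S — 9 brackets in all.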